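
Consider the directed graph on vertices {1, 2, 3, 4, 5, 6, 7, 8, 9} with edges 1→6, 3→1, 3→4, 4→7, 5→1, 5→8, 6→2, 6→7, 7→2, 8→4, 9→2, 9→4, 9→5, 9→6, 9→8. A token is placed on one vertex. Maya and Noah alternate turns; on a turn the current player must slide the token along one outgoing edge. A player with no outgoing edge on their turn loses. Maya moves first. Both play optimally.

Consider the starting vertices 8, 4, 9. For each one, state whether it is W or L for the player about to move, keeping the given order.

8: W, 4: L, 9: W

Positions with no move are L. A position that does have a move is losing for the player to move precisely when every available move leads to a winning position for the opponent. Fill in the labels:
Every edge goes from a vertex to one that appears earlier in the order 2, 7, 6, 4, 8, 1, 5, 3, 9, so processing vertices in that order labels each vertex after all of its successors.
2: no outgoing edge → L
7: →2(L), so W
6: →2(L), so W
4: →7(W) only, which is W, so L
8: →4(L), so W
1: →6(W) only, which is W, so L
5: →1(L), so W
3: →1(L), so W
9: →4(L), so W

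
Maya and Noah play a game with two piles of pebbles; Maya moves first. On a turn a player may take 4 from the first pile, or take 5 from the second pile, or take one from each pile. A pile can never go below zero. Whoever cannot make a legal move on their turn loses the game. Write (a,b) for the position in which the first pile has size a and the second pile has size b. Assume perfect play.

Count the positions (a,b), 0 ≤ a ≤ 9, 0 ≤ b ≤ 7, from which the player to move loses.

Compute win/loss labels from the base case upward. A position with no move is L. Any other position is W if it can reach an L in one move, else L.
Every move lowers a or b (never raises either), so fill the grid row by row in increasing a, and left to right within a row: each cell's successors are then already labelled.
      b=0  b=1  b=2  b=3  b=4  b=5  b=6  b=7
a=0:    L    L    L    L    L    W    W    W
a=1:    L    W    W    W    W    W    L    L
a=2:    L    W    L    L    L    W    L    W
a=3:    L    W    L    W    W    W    L    W
a=4:    W    W    W    W    W    L    L    W
a=5:    W    L    L    L    L    L    W    W
a=6:    W    L    W    W    W    W    W    L
a=7:    W    L    W    L    L    L    W    L
a=8:    L    L    W    L    W    W    W    L
a=9:    L    W    W    W    W    W    L    L
Cells with no legal move (terminal, hence L): (0,0), (0,1), (0,2), (0,3), (0,4), (1,0), (2,0), (3,0).
The remaining L cells, each justified by listing all of its moves:
(1,6): only reaches (1,1)(W), (0,5)(W), all W → L
(1,7): only reaches (1,2)(W), (0,6)(W), all W → L
(2,2): only reaches (1,1)(W), which is W → L
(2,3): only reaches (1,2)(W), which is W → L
(2,4): only reaches (1,3)(W), which is W → L
(2,6): only reaches (2,1)(W), (1,5)(W), all W → L
(3,2): only reaches (2,1)(W), which is W → L
(3,6): only reaches (3,1)(W), (2,5)(W), all W → L
(4,5): only reaches (0,5)(W), (4,0)(W), (3,4)(W), all W → L
(4,6): only reaches (0,6)(W), (4,1)(W), (3,5)(W), all W → L
(5,1): only reaches (1,1)(W), (4,0)(W), all W → L
(5,2): only reaches (1,2)(W), (4,1)(W), all W → L
(5,3): only reaches (1,3)(W), (4,2)(W), all W → L
(5,4): only reaches (1,4)(W), (4,3)(W), all W → L
(5,5): only reaches (1,5)(W), (5,0)(W), (4,4)(W), all W → L
(6,1): only reaches (2,1)(W), (5,0)(W), all W → L
(6,7): only reaches (2,7)(W), (6,2)(W), (5,6)(W), all W → L
(7,1): only reaches (3,1)(W), (6,0)(W), all W → L
(7,3): only reaches (3,3)(W), (6,2)(W), all W → L
(7,4): only reaches (3,4)(W), (6,3)(W), all W → L
(7,5): only reaches (3,5)(W), (7,0)(W), (6,4)(W), all W → L
(7,7): only reaches (3,7)(W), (7,2)(W), (6,6)(W), all W → L
(8,0): only reaches (4,0)(W), which is W → L
(8,1): only reaches (4,1)(W), (7,0)(W), all W → L
(8,3): only reaches (4,3)(W), (7,2)(W), all W → L
(8,7): only reaches (4,7)(W), (8,2)(W), (7,6)(W), all W → L
(9,0): only reaches (5,0)(W), which is W → L
(9,6): only reaches (5,6)(W), (9,1)(W), (8,5)(W), all W → L
(9,7): only reaches (5,7)(W), (9,2)(W), (8,6)(W), all W → L
Every other cell has at least one move into one of the L cells above, so it is W.
L cells per row: a=0: 5, a=1: 3, a=2: 5, a=3: 3, a=4: 2, a=5: 5, a=6: 2, a=7: 5, a=8: 4, a=9: 3; total 37.

37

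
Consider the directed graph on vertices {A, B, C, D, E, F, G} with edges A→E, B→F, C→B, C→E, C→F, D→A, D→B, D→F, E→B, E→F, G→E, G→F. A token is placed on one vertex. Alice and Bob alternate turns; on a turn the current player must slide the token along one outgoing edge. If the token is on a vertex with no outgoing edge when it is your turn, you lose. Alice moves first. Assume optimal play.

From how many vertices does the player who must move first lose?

Use the standard recursion: the mover loses at a terminal position; elsewhere, the mover wins exactly when some move hands the opponent an L position.
Every edge goes from a vertex to one that appears earlier in the order F, B, E, C, A, G, D, so processing vertices in that order labels each vertex after all of its successors.
F: no outgoing edge → L
B: →F(L), so W
E: →F(L), so W
C: →F(L), so W
A: →E(W) only, which is W, so L
G: →F(L), so W
D: →A(L), so W
The L vertices are A, F; that is 2 in all.

2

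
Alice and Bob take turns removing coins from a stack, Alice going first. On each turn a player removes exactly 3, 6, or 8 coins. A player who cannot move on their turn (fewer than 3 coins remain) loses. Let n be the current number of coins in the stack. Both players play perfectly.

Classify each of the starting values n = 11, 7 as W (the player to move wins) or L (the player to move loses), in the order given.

Label each position W (a win for the player to move) or L (a loss). A position with no legal move is L; any other position is W exactly when some move reaches an L, and L when every move reaches a W.
n=0: no move → L
n=1: no move → L
n=2: no move → L
n=3: reaches L-position 0 → W
n=4: reaches L-position 1 → W
n=5: reaches L-position 2 → W
n=6: reaches L-position 0 → W
n=7: reaches L-position 1 → W
n=8: reaches L-position 2 → W
n=9: reaches L-position 1 → W
n=10: reaches L-position 2 → W
n=11: only reaches 8(W), 5(W), 3(W), all W → L

11: L, 7: W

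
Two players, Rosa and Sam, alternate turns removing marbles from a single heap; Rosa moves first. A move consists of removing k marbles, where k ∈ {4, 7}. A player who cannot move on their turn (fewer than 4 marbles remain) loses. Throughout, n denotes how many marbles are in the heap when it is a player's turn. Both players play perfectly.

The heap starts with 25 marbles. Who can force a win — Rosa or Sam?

Classify positions by backward induction: terminal positions (no move available) are L. From any other position, the mover wins iff some move reaches an L.
n=0: no move → L
n=1: no move → L
n=2: no move → L
n=3: no move → L
n=4: reaches L-position 0 → W
n=5: reaches L-position 1 → W
n=6: reaches L-position 2 → W
n=7: reaches L-position 3 → W
n=8: reaches L-position 1 → W
n=9: reaches L-position 2 → W
n=10: reaches L-position 3 → W
n=11: only reaches 7(W), 4(W), all W → L
n=12: only reaches 8(W), 5(W), all W → L
n=13: only reaches 9(W), 6(W), all W → L
n=14: only reaches 10(W), 7(W), all W → L
n=15: reaches L-position 11 → W
n=16: reaches L-position 12 → W
n=17: reaches L-position 13 → W
n=18: reaches L-position 14 → W
n=19: reaches L-position 12 → W
n=20: reaches L-position 13 → W
n=21: reaches L-position 14 → W
n=22: only reaches 18(W), 15(W), all W → L
n=23: only reaches 19(W), 16(W), all W → L
n=24: only reaches 20(W), 17(W), all W → L
n=25: only reaches 21(W), 18(W), all W → L
The starting position 25 is L: whatever Rosa does, the opponent receives a W position.

Sam wins.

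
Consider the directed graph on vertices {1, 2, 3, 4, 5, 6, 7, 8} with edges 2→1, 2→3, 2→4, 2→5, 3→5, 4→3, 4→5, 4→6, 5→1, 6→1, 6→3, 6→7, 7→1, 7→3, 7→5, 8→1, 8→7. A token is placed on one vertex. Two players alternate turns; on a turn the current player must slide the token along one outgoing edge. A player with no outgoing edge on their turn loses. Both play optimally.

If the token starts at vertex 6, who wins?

Label each position W (a win for the player to move) or L (a loss). A position with no legal move is L; any other position is W exactly when some move reaches an L, and L when every move reaches a W.
Every edge goes from a vertex to one that appears earlier in the order 1, 5, 3, 7, 6, 4, 8, 2, so processing vertices in that order labels each vertex after all of its successors.
1: no outgoing edge → L
5: reaches L-position 1 → W
3: only reaches 5(W), which is W → L
7: reaches L-position 3 → W
6: reaches L-position 3 → W
4: reaches L-position 3 → W
8: reaches L-position 1 → W
2: reaches L-position 3 → W
The starting position 6 is W: the player to move should move to 3, handing over an L position.

The first player wins.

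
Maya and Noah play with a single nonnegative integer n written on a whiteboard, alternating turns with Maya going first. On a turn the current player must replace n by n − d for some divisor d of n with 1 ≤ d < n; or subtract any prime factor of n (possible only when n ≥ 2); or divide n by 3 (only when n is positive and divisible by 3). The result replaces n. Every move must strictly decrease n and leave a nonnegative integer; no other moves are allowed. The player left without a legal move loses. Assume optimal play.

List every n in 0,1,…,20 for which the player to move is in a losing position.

0, 1, 4, 9, 14, 20

Work bottom-up. With no move the player to move loses. Otherwise the position is W if at least one move leads to an L position for the opponent, and L if every move leads to a W.
n=0: no move → L
n=1: no move → L
n=2: can move to 0, which is L ⇒ W
n=3: can move to 0, which is L ⇒ W
n=4: moves to 2(W), 3(W); every one is W ⇒ L
n=5: can move to 0, which is L ⇒ W
n=6: can move to 4, which is L ⇒ W
n=7: can move to 0, which is L ⇒ W
n=8: can move to 4, which is L ⇒ W
n=9: moves to 3(W), 6(W), 8(W); every one is W ⇒ L
n=10: can move to 9, which is L ⇒ W
n=11: can move to 0, which is L ⇒ W
n=12: can move to 4, which is L ⇒ W
n=13: can move to 0, which is L ⇒ W
n=14: moves to 7(W), 12(W), 13(W); every one is W ⇒ L
n=15: can move to 14, which is L ⇒ W
n=16: can move to 14, which is L ⇒ W
n=17: can move to 0, which is L ⇒ W
n=18: can move to 9, which is L ⇒ W
n=19: can move to 0, which is L ⇒ W
n=20: moves to 10(W), 15(W), 16(W), 18(W), 19(W); every one is W ⇒ L
Reading off the rows marked L gives the requested list; there are 6 such values of n.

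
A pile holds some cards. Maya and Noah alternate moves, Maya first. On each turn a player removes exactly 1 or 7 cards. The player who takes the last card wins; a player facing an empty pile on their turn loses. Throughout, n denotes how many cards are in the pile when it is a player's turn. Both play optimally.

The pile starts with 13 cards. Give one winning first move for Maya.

Remove 1, leaving 12.

Label each position W (a win for the player to move) or L (a loss). A position with no legal move is L; any other position is W exactly when some move reaches an L, and L when every move reaches a W.
n=0: no move → L
n=1: W (go to 0, an L position)
n=2: L (sole option 1(W) is W)
n=3: W (go to 2, an L position)
n=4: L (sole option 3(W) is W)
n=5: W (go to 4, an L position)
n=6: L (sole option 5(W) is W)
n=7: W (go to 6, an L position)
n=8: L (options 7(W), 1(W) are all W)
n=9: W (go to 8, an L position)
n=10: L (options 9(W), 3(W) are all W)
n=11: W (go to 10, an L position)
n=12: L (options 11(W), 5(W) are all W)
n=13: W (go to 12, an L position)
From 13, the L positions reachable in one move are: 12, 6. Any move reaching one of these is winning.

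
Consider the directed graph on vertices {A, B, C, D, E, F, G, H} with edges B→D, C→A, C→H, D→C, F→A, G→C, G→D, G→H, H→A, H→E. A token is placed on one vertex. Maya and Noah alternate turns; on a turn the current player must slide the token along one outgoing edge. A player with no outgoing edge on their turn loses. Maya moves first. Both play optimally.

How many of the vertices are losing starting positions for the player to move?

Label each position W (a win for the player to move) or L (a loss). A position with no legal move is L; any other position is W exactly when some move reaches an L, and L when every move reaches a W.
Every edge goes from a vertex to one that appears earlier in the order A, E, H, C, D, B, G, F, so processing vertices in that order labels each vertex after all of its successors.
A: no outgoing edge → L
E: no outgoing edge → L
H: W (go to E, an L position)
C: W (go to A, an L position)
D: L (sole option C(W) is W)
B: W (go to D, an L position)
G: W (go to D, an L position)
F: W (go to A, an L position)
The L vertices are A, D, E; that is 3 in all.

3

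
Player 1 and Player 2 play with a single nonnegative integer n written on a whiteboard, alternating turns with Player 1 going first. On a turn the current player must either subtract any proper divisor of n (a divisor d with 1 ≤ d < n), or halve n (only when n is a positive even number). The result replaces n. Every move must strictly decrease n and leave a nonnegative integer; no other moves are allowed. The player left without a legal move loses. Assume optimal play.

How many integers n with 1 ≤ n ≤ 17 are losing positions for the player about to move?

9

Positions with no move are L. A position that does have a move is losing for the player to move precisely when every available move leads to a winning position for the opponent. Fill in the labels:
n=0: no move → L
n=1: no move → L
n=2: reaches L-position 1 → W
n=3: only reaches 2(W), which is W → L
n=4: reaches L-position 3 → W
n=5: only reaches 4(W), which is W → L
n=6: reaches L-position 3 → W
n=7: only reaches 6(W), which is W → L
n=8: reaches L-position 7 → W
n=9: only reaches 6(W), 8(W), all W → L
n=10: reaches L-position 5 → W
n=11: only reaches 10(W), which is W → L
n=12: reaches L-position 9 → W
n=13: only reaches 12(W), which is W → L
n=14: reaches L-position 7 → W
n=15: only reaches 10(W), 12(W), 14(W), all W → L
n=16: reaches L-position 15 → W
n=17: only reaches 16(W), which is W → L
L entries with 1 ≤ n ≤ 17 (n=0 is outside the asked range and is not counted): n = 1, 3, 5, 7, 9, 11, 13, 15, 17; that makes 9.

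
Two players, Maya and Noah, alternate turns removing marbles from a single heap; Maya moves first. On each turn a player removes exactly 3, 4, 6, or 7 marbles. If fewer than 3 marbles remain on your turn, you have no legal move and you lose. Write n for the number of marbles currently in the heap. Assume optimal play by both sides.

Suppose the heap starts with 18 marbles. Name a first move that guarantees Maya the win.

Remove 6, leaving 12.

Positions with no move are L. A position that does have a move is losing for the player to move precisely when every available move leads to a winning position for the opponent. Fill in the labels:
n=0: no move → L
n=1: no move → L
n=2: no move → L
n=3: W (go to 0, an L position)
n=4: W (go to 1, an L position)
n=5: W (go to 2, an L position)
n=6: W (go to 2, an L position)
n=7: W (go to 1, an L position)
n=8: W (go to 2, an L position)
n=9: W (go to 2, an L position)
n=10: L (options 7(W), 6(W), 4(W), 3(W) are all W)
n=11: L (options 8(W), 7(W), 5(W), 4(W) are all W)
n=12: L (options 9(W), 8(W), 6(W), 5(W) are all W)
n=13: W (go to 10, an L position)
n=14: W (go to 11, an L position)
n=15: W (go to 12, an L position)
n=16: W (go to 12, an L position)
n=17: W (go to 11, an L position)
n=18: W (go to 12, an L position)
From 18, the L positions reachable in one move are: 12, 11. Any move reaching one of these is winning.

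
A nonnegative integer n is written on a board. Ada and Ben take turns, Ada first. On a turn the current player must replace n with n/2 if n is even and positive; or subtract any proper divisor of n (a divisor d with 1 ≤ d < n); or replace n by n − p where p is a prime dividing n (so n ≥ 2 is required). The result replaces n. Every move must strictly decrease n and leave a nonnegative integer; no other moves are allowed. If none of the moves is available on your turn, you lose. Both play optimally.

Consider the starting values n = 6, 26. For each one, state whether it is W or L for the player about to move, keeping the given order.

6: W, 26: L

Positions with no move are L. A position that does have a move is losing for the player to move precisely when every available move leads to a winning position for the opponent. Fill in the labels:
n=0: no move → L
n=1: no move → L
n=2: W (go to 0, an L position)
n=3: W (go to 0, an L position)
n=4: L (options 2(W), 3(W) are all W)
n=5: W (go to 0, an L position)
n=6: W (go to 4, an L position)
n=7: W (go to 0, an L position)
n=8: W (go to 4, an L position)
n=9: L (options 6(W), 8(W) are all W)
n=10: W (go to 9, an L position)
n=11: W (go to 0, an L position)
n=12: W (go to 9, an L position)
n=13: W (go to 0, an L position)
n=14: L (options 7(W), 12(W), 13(W) are all W)
n=15: W (go to 14, an L position)
n=16: W (go to 14, an L position)
n=17: W (go to 0, an L position)
n=18: W (go to 9, an L position)
n=19: W (go to 0, an L position)
n=20: L (options 10(W), 15(W), 16(W), 18(W), 19(W) are all W)
n=21: W (go to 14, an L position)
n=22: W (go to 20, an L position)
n=23: W (go to 0, an L position)
n=24: W (go to 20, an L position)
n=25: W (go to 20, an L position)
n=26: L (options 13(W), 24(W), 25(W) are all W)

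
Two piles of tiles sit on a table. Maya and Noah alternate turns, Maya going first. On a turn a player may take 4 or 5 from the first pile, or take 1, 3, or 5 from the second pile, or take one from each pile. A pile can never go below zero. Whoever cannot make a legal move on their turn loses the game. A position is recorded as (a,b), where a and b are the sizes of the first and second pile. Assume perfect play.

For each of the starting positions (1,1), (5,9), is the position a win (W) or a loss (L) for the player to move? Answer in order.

Build the W/L table. Terminal = L. A non-terminal position is W if it has a move to some L; otherwise it is L.
No move ever increases a pile, so every position that can arise here has a ≤ 5 and b ≤ 9; it is enough to label the cells with 0 ≤ a ≤ 5 and 0 ≤ b ≤ 9.
Every move lowers a or b (never raises either), so fill the grid row by row in increasing a, and left to right within a row: each cell's successors are then already labelled.
      b=0  b=1  b=2  b=3  b=4  b=5  b=6  b=7  b=8  b=9
a=0:    L    W    L    W    L    W    L    W    L    W
a=1:    L    W    L    W    L    W    L    W    L    W
a=2:    L    W    L    W    L    W    L    W    L    W
a=3:    L    W    L    W    L    W    L    W    L    W
a=4:    W    W    W    W    W    W    W    W    W    W
a=5:    W    L    W    L    W    L    W    L    W    L
Cells with no legal move (terminal, hence L): (0,0), (1,0), (2,0), (3,0).
The remaining L cells, each justified by listing all of its moves:
(0,2): →(0,1)(W) only, which is W, so L
(0,4): →(0,3)(W), (0,1)(W) — all W, so L
(0,6): →(0,5)(W), (0,3)(W), (0,1)(W) — all W, so L
(0,8): →(0,7)(W), (0,5)(W), (0,3)(W) — all W, so L
(1,2): →(1,1)(W), (0,1)(W) — all W, so L
(1,4): →(1,3)(W), (1,1)(W), (0,3)(W) — all W, so L
(1,6): →(1,5)(W), (1,3)(W), (1,1)(W), (0,5)(W) — all W, so L
(1,8): →(1,7)(W), (1,5)(W), (1,3)(W), (0,7)(W) — all W, so L
(2,2): →(2,1)(W), (1,1)(W) — all W, so L
(2,4): →(2,3)(W), (2,1)(W), (1,3)(W) — all W, so L
(2,6): →(2,5)(W), (2,3)(W), (2,1)(W), (1,5)(W) — all W, so L
(2,8): →(2,7)(W), (2,5)(W), (2,3)(W), (1,7)(W) — all W, so L
(3,2): →(3,1)(W), (2,1)(W) — all W, so L
(3,4): →(3,3)(W), (3,1)(W), (2,3)(W) — all W, so L
(3,6): →(3,5)(W), (3,3)(W), (3,1)(W), (2,5)(W) — all W, so L
(3,8): →(3,7)(W), (3,5)(W), (3,3)(W), (2,7)(W) — all W, so L
(5,1): →(1,1)(W), (0,1)(W), (5,0)(W), (4,0)(W) — all W, so L
(5,3): →(1,3)(W), (0,3)(W), (5,2)(W), (5,0)(W), (4,2)(W) — all W, so L
(5,5): →(1,5)(W), (0,5)(W), (5,4)(W), (5,2)(W), (5,0)(W), (4,4)(W) — all W, so L
(5,7): →(1,7)(W), (0,7)(W), (5,6)(W), (5,4)(W), (5,2)(W), (4,6)(W) — all W, so L
(5,9): →(1,9)(W), (0,9)(W), (5,8)(W), (5,6)(W), (5,4)(W), (4,8)(W) — all W, so L
Every other cell has at least one move into one of the L cells above, so it is W.
(1,1): the move to (1,0) reaches an L cell, so W
(5,9): one of the L cells justified above, so L

(1,1): W, (5,9): L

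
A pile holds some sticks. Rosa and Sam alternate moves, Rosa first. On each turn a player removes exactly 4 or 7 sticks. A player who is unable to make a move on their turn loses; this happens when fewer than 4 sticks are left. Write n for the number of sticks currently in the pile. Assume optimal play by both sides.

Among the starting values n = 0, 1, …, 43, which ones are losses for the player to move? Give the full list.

0, 1, 2, 3, 11, 12, 13, 14, 22, 23, 24, 25, 33, 34, 35, 36

Work bottom-up. With no move the player to move loses. Otherwise the position is W if at least one move leads to an L position for the opponent, and L if every move leads to a W.
n=0: no move → L
n=1: no move → L
n=2: no move → L
n=3: no move → L
n=4: →0(L), so W
n=5: →1(L), so W
n=6: →2(L), so W
n=7: →3(L), so W
n=8: →1(L), so W
n=9: →2(L), so W
n=10: →3(L), so W
n=11: →7(W), 4(W) — all W, so L
n=12: →8(W), 5(W) — all W, so L
n=13: →9(W), 6(W) — all W, so L
n=14: →10(W), 7(W) — all W, so L
n=15: →11(L), so W
n=16: →12(L), so W
n=17: →13(L), so W
n=18: →14(L), so W
n=19: →12(L), so W
n=20: →13(L), so W
n=21: →14(L), so W
n=22: →18(W), 15(W) — all W, so L
n=23: →19(W), 16(W) — all W, so L
n=24: →20(W), 17(W) — all W, so L
n=25: →21(W), 18(W) — all W, so L
n=26: →22(L), so W
n=27: →23(L), so W
n=28: →24(L), so W
n=29: →25(L), so W
n=30: →23(L), so W
n=31: →24(L), so W
n=32: →25(L), so W
n=33: →29(W), 26(W) — all W, so L
n=34: →30(W), 27(W) — all W, so L
n=35: →31(W), 28(W) — all W, so L
n=36: →32(W), 29(W) — all W, so L
n=37: →33(L), so W
n=38: →34(L), so W
n=39: →35(L), so W
n=40: →36(L), so W
n=41: →34(L), so W
n=42: →35(L), so W
n=43: →36(L), so W
Reading off the rows marked L gives the requested list; there are 16 such values of n.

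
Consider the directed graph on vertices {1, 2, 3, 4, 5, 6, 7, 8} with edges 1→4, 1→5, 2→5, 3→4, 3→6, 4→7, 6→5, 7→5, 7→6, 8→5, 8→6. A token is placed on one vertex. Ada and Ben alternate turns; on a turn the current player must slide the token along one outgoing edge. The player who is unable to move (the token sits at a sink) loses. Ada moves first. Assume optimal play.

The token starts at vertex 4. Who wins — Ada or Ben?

Positions with no move are L. A position that does have a move is losing for the player to move precisely when every available move leads to a winning position for the opponent. Fill in the labels:
Every edge goes from a vertex to one that appears earlier in the order 5, 6, 7, 8, 4, 2, 3, 1, so processing vertices in that order labels each vertex after all of its successors.
5: no outgoing edge → L
6: W (go to 5, an L position)
7: W (go to 5, an L position)
8: W (go to 5, an L position)
4: L (sole option 7(W) is W)
2: W (go to 5, an L position)
3: W (go to 4, an L position)
1: W (go to 4, an L position)
The starting position 4 is L: whatever Ada does, the opponent receives a W position.

Ben wins.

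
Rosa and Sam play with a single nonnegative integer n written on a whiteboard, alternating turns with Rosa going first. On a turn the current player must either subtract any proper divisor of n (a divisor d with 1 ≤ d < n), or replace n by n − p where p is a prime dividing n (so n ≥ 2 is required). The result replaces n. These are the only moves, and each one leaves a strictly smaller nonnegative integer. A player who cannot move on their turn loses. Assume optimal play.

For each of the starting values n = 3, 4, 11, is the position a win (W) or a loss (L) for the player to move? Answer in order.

3: W, 4: L, 11: W

Compute win/loss labels from the base case upward. A position with no move is L. Any other position is W if it can reach an L in one move, else L.
n=0: no move → L
n=1: no move → L
n=2: reaches L-position 0 → W
n=3: reaches L-position 0 → W
n=4: only reaches 2(W), 3(W), all W → L
n=5: reaches L-position 0 → W
n=6: reaches L-position 4 → W
n=7: reaches L-position 0 → W
n=8: reaches L-position 4 → W
n=9: only reaches 6(W), 8(W), all W → L
n=10: reaches L-position 9 → W
n=11: reaches L-position 0 → W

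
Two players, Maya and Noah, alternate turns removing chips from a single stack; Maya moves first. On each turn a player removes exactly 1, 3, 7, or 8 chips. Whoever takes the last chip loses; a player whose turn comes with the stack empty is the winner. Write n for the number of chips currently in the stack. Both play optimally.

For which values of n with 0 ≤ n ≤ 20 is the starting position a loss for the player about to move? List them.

Classify positions by backward induction: terminal positions (no move available) are W. From any other position, the mover wins iff some move reaches an L.
n=0: no move; the opponent has just taken the last chip and therefore loses → W
n=1: →0(W) only, which is W, so L
n=2: →1(L), so W
n=3: →2(W), 0(W) — all W, so L
n=4: →3(L), so W
n=5: →4(W), 2(W) — all W, so L
n=6: →5(L), so W
n=7: →6(W), 4(W), 0(W) — all W, so L
n=8: →7(L), so W
n=9: →1(L), so W
n=10: →7(L), so W
n=11: →3(L), so W
n=12: →5(L), so W
n=13: →5(L), so W
n=14: →7(L), so W
n=15: →7(L), so W
n=16: →15(W), 13(W), 9(W), 8(W) — all W, so L
n=17: →16(L), so W
n=18: →17(W), 15(W), 11(W), 10(W) — all W, so L
n=19: →18(L), so W
n=20: →19(W), 17(W), 13(W), 12(W) — all W, so L
The losing starting values of n are exactly the entries labelled L in this table (7 of them).

1, 3, 5, 7, 16, 18, 20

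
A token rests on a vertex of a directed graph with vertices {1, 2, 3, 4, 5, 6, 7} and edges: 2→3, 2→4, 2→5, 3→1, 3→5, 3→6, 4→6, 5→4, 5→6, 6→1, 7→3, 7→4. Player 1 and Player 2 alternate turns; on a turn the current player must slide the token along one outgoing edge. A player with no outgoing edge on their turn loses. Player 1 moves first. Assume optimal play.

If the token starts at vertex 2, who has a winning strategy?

Label each position W (a win for the player to move) or L (a loss). A position with no legal move is L; any other position is W exactly when some move reaches an L, and L when every move reaches a W.
Every edge goes from a vertex to one that appears earlier in the order 1, 6, 4, 5, 3, 2, 7, so processing vertices in that order labels each vertex after all of its successors.
1: no outgoing edge → L
6: reaches L-position 1 → W
4: only reaches 6(W), which is W → L
5: reaches L-position 4 → W
3: reaches L-position 1 → W
2: reaches L-position 4 → W
7: reaches L-position 4 → W
The starting position 2 is W: Player 1 should move to 4, handing over an L position.

Player 1 wins.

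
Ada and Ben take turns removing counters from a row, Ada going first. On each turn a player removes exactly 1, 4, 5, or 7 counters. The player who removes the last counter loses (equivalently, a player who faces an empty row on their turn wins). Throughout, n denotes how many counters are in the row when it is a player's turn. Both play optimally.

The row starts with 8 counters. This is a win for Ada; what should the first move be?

Remove 5, leaving 3.

Use the standard recursion: the mover wins at a terminal position; elsewhere, the mover wins exactly when some move hands the opponent an L position.
n=0: no move; the opponent has just taken the last counter and therefore loses → W
n=1: only reaches 0(W), which is W → L
n=2: reaches L-position 1 → W
n=3: only reaches 2(W), which is W → L
n=4: reaches L-position 3 → W
n=5: reaches L-position 1 → W
n=6: reaches L-position 1 → W
n=7: reaches L-position 3 → W
n=8: reaches L-position 3 → W
From 8, the L positions reachable in one move are: 3, 1. Any move reaching one of these is winning.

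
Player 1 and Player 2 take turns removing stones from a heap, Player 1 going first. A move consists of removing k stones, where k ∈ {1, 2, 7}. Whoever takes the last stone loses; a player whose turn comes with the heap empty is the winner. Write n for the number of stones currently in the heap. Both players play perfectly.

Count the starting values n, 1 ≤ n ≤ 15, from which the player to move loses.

Build the W/L table. Terminal = W. A non-terminal position is W if it has a move to some L; otherwise it is L.
n=0: no move; the opponent has just taken the last stone and therefore loses → W
n=1: →0(W) only, which is W, so L
n=2: →1(L), so W
n=3: →1(L), so W
n=4: →3(W), 2(W) — all W, so L
n=5: →4(L), so W
n=6: →4(L), so W
n=7: →6(W), 5(W), 0(W) — all W, so L
n=8: →7(L), so W
n=9: →7(L), so W
n=10: →9(W), 8(W), 3(W) — all W, so L
n=11: →10(L), so W
n=12: →10(L), so W
n=13: →12(W), 11(W), 6(W) — all W, so L
n=14: →13(L), so W
n=15: →13(L), so W
L entries with 1 ≤ n ≤ 15 (the range starts at n=1): n = 1, 4, 7, 10, 13; that makes 5.

5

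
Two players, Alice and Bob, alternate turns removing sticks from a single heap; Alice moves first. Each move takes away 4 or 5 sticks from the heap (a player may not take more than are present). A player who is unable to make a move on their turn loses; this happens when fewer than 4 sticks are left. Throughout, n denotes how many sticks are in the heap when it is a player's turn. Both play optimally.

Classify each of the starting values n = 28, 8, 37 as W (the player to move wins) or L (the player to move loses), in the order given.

Use the standard recursion: the mover loses at a terminal position; elsewhere, the mover wins exactly when some move hands the opponent an L position.
n=0: no move → L
n=1: no move → L
n=2: no move → L
n=3: no move → L
n=4: can move to 0, which is L ⇒ W
n=5: can move to 1, which is L ⇒ W
n=6: can move to 2, which is L ⇒ W
n=7: can move to 3, which is L ⇒ W
n=8: can move to 3, which is L ⇒ W
n=9: moves to 5(W), 4(W); every one is W ⇒ L
n=10: moves to 6(W), 5(W); every one is W ⇒ L
n=11: moves to 7(W), 6(W); every one is W ⇒ L
n=12: moves to 8(W), 7(W); every one is W ⇒ L
n=13: can move to 9, which is L ⇒ W
n=14: can move to 10, which is L ⇒ W
n=15: can move to 11, which is L ⇒ W
n=16: can move to 12, which is L ⇒ W
n=17: can move to 12, which is L ⇒ W
n=18: moves to 14(W), 13(W); every one is W ⇒ L
n=19: moves to 15(W), 14(W); every one is W ⇒ L
n=20: moves to 16(W), 15(W); every one is W ⇒ L
n=21: moves to 17(W), 16(W); every one is W ⇒ L
n=22: can move to 18, which is L ⇒ W
n=23: can move to 19, which is L ⇒ W
n=24: can move to 20, which is L ⇒ W
n=25: can move to 21, which is L ⇒ W
n=26: can move to 21, which is L ⇒ W
n=27: moves to 23(W), 22(W); every one is W ⇒ L
n=28: moves to 24(W), 23(W); every one is W ⇒ L
n=29: moves to 25(W), 24(W); every one is W ⇒ L
n=30: moves to 26(W), 25(W); every one is W ⇒ L
n=31: can move to 27, which is L ⇒ W
n=32: can move to 28, which is L ⇒ W
n=33: can move to 29, which is L ⇒ W
n=34: can move to 30, which is L ⇒ W
n=35: can move to 30, which is L ⇒ W
n=36: moves to 32(W), 31(W); every one is W ⇒ L
n=37: moves to 33(W), 32(W); every one is W ⇒ L

28: L, 8: W, 37: L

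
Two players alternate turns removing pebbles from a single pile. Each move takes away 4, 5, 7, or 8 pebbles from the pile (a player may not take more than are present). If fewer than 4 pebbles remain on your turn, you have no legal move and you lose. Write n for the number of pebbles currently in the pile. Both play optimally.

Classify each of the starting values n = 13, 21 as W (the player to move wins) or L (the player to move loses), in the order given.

13: L, 21: W

Compute win/loss labels from the base case upward. A position with no move is L. Any other position is W if it can reach an L in one move, else L.
n=0: no move → L
n=1: no move → L
n=2: no move → L
n=3: no move → L
n=4: W (go to 0, an L position)
n=5: W (go to 1, an L position)
n=6: W (go to 2, an L position)
n=7: W (go to 3, an L position)
n=8: W (go to 3, an L position)
n=9: W (go to 2, an L position)
n=10: W (go to 3, an L position)
n=11: W (go to 3, an L position)
n=12: L (options 8(W), 7(W), 5(W), 4(W) are all W)
n=13: L (options 9(W), 8(W), 6(W), 5(W) are all W)
n=14: L (options 10(W), 9(W), 7(W), 6(W) are all W)
n=15: L (options 11(W), 10(W), 8(W), 7(W) are all W)
n=16: W (go to 12, an L position)
n=17: W (go to 13, an L position)
n=18: W (go to 14, an L position)
n=19: W (go to 15, an L position)
n=20: W (go to 15, an L position)
n=21: W (go to 14, an L position)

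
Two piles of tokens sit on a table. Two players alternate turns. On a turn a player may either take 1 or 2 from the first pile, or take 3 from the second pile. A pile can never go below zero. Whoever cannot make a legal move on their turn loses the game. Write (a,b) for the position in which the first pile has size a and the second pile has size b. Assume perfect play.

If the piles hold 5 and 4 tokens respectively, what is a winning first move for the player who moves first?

Move to (4,4).

Classify positions by backward induction: terminal positions (no move available) are L. From any other position, the mover wins iff some move reaches an L.
No move ever increases a pile, so every position that can arise here has a ≤ 5 and b ≤ 4; it is enough to label the cells with 0 ≤ a ≤ 5 and 0 ≤ b ≤ 4.
Every move lowers a or b (never raises either), so fill the grid row by row in increasing a, and left to right within a row: each cell's successors are then already labelled.
      b=0  b=1  b=2  b=3  b=4
a=0:    L    L    L    W    W
a=1:    W    W    W    L    L
a=2:    W    W    W    W    W
a=3:    L    L    L    W    W
a=4:    W    W    W    L    L
a=5:    W    W    W    W    W
Cells with no legal move (terminal, hence L): (0,0), (0,1), (0,2).
The remaining L cells, each justified by listing all of its moves:
(1,3): only reaches (0,3)(W), (1,0)(W), all W → L
(1,4): only reaches (0,4)(W), (1,1)(W), all W → L
(3,0): only reaches (2,0)(W), (1,0)(W), all W → L
(3,1): only reaches (2,1)(W), (1,1)(W), all W → L
(3,2): only reaches (2,2)(W), (1,2)(W), all W → L
(4,3): only reaches (3,3)(W), (2,3)(W), (4,0)(W), all W → L
(4,4): only reaches (3,4)(W), (2,4)(W), (4,1)(W), all W → L
Every other cell has at least one move into one of the L cells above, so it is W.
From (5,4), the L positions reachable in one move are: (4,4).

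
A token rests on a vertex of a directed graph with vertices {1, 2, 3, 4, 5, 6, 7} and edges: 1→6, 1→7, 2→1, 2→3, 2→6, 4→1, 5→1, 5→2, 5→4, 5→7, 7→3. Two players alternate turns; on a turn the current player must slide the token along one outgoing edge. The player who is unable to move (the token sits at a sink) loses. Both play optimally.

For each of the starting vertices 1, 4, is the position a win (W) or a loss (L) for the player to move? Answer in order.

Build the W/L table. Terminal = L. A non-terminal position is W if it has a move to some L; otherwise it is L.
Every edge goes from a vertex to one that appears earlier in the order 3, 6, 7, 1, 2, 4, 5, so processing vertices in that order labels each vertex after all of its successors.
3: no outgoing edge → L
6: no outgoing edge → L
7: can move to 3, which is L ⇒ W
1: can move to 6, which is L ⇒ W
2: can move to 6, which is L ⇒ W
4: the only move is to 1(W), a W ⇒ L
5: can move to 4, which is L ⇒ W

1: W, 4: L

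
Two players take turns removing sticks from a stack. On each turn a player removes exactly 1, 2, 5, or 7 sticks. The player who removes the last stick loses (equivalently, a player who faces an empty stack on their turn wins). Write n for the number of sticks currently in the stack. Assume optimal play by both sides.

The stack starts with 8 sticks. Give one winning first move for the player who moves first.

Remove 1, leaving 7.

Build the W/L table. Terminal = W. A non-terminal position is W if it has a move to some L; otherwise it is L.
n=0: no move; the opponent has just taken the last stick and therefore loses → W
n=1: only reaches 0(W), which is W → L
n=2: reaches L-position 1 → W
n=3: reaches L-position 1 → W
n=4: only reaches 3(W), 2(W), all W → L
n=5: reaches L-position 4 → W
n=6: reaches L-position 4 → W
n=7: only reaches 6(W), 5(W), 2(W), 0(W), all W → L
n=8: reaches L-position 7 → W
From 8, the L positions reachable in one move are: 7, 1. Any move reaching one of these is winning.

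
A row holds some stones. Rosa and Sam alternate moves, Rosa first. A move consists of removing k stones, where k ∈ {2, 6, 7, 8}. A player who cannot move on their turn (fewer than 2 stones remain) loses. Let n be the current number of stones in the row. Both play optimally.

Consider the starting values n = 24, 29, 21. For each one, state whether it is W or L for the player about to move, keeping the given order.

Classify positions by backward induction: terminal positions (no move available) are L. From any other position, the mover wins iff some move reaches an L.
n=0: no move → L
n=1: no move → L
n=2: →0(L), so W
n=3: →1(L), so W
n=4: →2(W) only, which is W, so L
n=5: →3(W) only, which is W, so L
n=6: →4(L), so W
n=7: →5(L), so W
n=8: →1(L), so W
n=9: →1(L), so W
n=10: →4(L), so W
n=11: →5(L), so W
n=12: →5(L), so W
n=13: →5(L), so W
n=14: →12(W), 8(W), 7(W), 6(W) — all W, so L
n=15: →13(W), 9(W), 8(W), 7(W) — all W, so L
n=16: →14(L), so W
n=17: →15(L), so W
n=18: →16(W), 12(W), 11(W), 10(W) — all W, so L
n=19: →17(W), 13(W), 12(W), 11(W) — all W, so L
n=20: →18(L), so W
n=21: →19(L), so W
n=22: →15(L), so W
n=23: →15(L), so W
n=24: →18(L), so W
n=25: →19(L), so W
n=26: →19(L), so W
n=27: →19(L), so W
n=28: →26(W), 22(W), 21(W), 20(W) — all W, so L
n=29: →27(W), 23(W), 22(W), 21(W) — all W, so L

24: W, 29: L, 21: W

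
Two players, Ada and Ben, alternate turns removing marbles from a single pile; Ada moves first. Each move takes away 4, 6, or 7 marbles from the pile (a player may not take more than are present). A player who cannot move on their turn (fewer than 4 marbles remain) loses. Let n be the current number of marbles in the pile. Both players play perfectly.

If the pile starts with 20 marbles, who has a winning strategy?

Positions with no move are L. A position that does have a move is losing for the player to move precisely when every available move leads to a winning position for the opponent. Fill in the labels:
n=0: no move → L
n=1: no move → L
n=2: no move → L
n=3: no move → L
n=4: reaches L-position 0 → W
n=5: reaches L-position 1 → W
n=6: reaches L-position 2 → W
n=7: reaches L-position 3 → W
n=8: reaches L-position 2 → W
n=9: reaches L-position 3 → W
n=10: reaches L-position 3 → W
n=11: only reaches 7(W), 5(W), 4(W), all W → L
n=12: only reaches 8(W), 6(W), 5(W), all W → L
n=13: only reaches 9(W), 7(W), 6(W), all W → L
n=14: only reaches 10(W), 8(W), 7(W), all W → L
n=15: reaches L-position 11 → W
n=16: reaches L-position 12 → W
n=17: reaches L-position 13 → W
n=18: reaches L-position 14 → W
n=19: reaches L-position 13 → W
n=20: reaches L-position 14 → W
The starting position 20 is W: Ada should remove 6, leaving 14, handing over an L position.

Ada wins.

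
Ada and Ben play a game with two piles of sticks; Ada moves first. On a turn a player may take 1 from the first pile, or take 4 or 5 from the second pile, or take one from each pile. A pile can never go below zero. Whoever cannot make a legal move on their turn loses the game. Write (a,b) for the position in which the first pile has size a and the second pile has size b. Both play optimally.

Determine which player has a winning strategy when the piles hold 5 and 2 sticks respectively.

Ada wins.

Compute win/loss labels from the base case upward. A position with no move is L. Any other position is W if it can reach an L in one move, else L.
No move ever increases a pile, so every position that can arise here has a ≤ 5 and b ≤ 2; it is enough to label the cells with 0 ≤ a ≤ 5 and 0 ≤ b ≤ 2.
Every move lowers a or b (never raises either), so fill the grid row by row in increasing a, and left to right within a row: each cell's successors are then already labelled.
      b=0  b=1  b=2
a=0:    L    L    L
a=1:    W    W    W
a=2:    L    L    L
a=3:    W    W    W
a=4:    L    L    L
a=5:    W    W    W
Cells with no legal move (terminal, hence L): (0,0), (0,1), (0,2).
The remaining L cells, each justified by listing all of its moves:
(2,0): only reaches (1,0)(W), which is W → L
(2,1): only reaches (1,1)(W), (1,0)(W), all W → L
(2,2): only reaches (1,2)(W), (1,1)(W), all W → L
(4,0): only reaches (3,0)(W), which is W → L
(4,1): only reaches (3,1)(W), (3,0)(W), all W → L
(4,2): only reaches (3,2)(W), (3,1)(W), all W → L
Every other cell has at least one move into one of the L cells above, so it is W.
The starting position (5,2) is W: Ada should move to (4,2), handing over an L position.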